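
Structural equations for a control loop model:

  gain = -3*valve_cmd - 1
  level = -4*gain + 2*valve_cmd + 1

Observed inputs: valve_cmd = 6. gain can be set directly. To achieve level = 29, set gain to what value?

Intervening on gain fixes its value directly, overriding its dependence on valve_cmd.
Substituting into the level equation gives level = -4*gain + 13.
Solve -4*gain + 13 = 29: gain = (29 - 13) / -4 = -4.

gain = -4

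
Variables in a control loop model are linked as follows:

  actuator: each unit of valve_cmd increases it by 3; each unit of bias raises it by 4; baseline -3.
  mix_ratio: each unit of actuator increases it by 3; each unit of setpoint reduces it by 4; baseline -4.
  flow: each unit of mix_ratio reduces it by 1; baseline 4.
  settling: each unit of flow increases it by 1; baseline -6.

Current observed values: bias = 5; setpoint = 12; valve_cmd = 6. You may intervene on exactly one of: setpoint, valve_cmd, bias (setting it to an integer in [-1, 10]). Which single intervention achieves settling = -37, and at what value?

set valve_cmd = 4

Intervening on setpoint: settling = 4*setpoint - 103. Reaching -37 requires setpoint = 33/2, not an integer.
Intervening on valve_cmd: with other inputs at their observed values, settling = -9*valve_cmd - 1. Solving for -37 gives valve_cmd = 4, within [-1, 10].
Intervening on bias: settling = -12*bias + 5. Reaching -37 requires bias = 7/2, not an integer.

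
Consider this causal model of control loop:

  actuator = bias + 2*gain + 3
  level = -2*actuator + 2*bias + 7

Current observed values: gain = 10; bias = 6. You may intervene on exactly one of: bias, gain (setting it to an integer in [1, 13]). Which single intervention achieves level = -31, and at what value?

Intervening on bias: the paths from bias to level cancel (net effect zero), leaving level = -39; -31 is unreachable this way.
Intervening on gain: with other inputs at their observed values, level = -4*gain + 1. Solving for -31 gives gain = 8, within [1, 13].

set gain = 8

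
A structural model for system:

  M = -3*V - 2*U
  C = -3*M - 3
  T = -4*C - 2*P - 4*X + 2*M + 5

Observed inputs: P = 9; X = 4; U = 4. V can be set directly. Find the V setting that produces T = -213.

Substituting into the M equation gives M = -3*V - 8.
Substituting into the C equation gives C = 9*V + 21.
Substituting into the T equation gives T = -42*V - 129.
Solve -42*V - 129 = -213: V = (-213 + 129) / -42 = 2.

V = 2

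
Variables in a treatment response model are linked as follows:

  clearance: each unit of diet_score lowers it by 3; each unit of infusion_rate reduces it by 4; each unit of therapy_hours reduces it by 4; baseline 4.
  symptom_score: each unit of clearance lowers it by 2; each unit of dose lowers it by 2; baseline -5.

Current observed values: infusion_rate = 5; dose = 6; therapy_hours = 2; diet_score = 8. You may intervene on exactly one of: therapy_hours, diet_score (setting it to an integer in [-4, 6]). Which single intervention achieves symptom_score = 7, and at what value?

set diet_score = -4

Intervening on therapy_hours: symptom_score = 8*therapy_hours + 63. Reaching 7 requires therapy_hours = -7, outside [-4, 6].
Intervening on diet_score: with other inputs at their observed values, symptom_score = 6*diet_score + 31. Solving for 7 gives diet_score = -4, within [-4, 6].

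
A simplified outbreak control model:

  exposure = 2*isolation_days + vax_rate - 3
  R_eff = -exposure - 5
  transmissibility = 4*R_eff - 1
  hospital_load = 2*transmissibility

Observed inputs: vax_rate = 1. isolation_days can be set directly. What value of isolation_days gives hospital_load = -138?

Substituting into the exposure equation gives exposure = 2*isolation_days - 2.
So R_eff = -2*isolation_days - 3.
transmissibility becomes -8*isolation_days - 13.
Substituting into the hospital_load equation gives hospital_load = -16*isolation_days - 26.
Solve -16*isolation_days - 26 = -138: isolation_days = (-138 + 26) / -16 = 7.

isolation_days = 7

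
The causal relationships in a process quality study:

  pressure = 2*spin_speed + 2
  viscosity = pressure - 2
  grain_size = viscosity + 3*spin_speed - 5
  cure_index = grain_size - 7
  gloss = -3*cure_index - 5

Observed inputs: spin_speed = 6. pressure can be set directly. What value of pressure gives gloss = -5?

Intervening on pressure fixes its value directly, overriding its dependence on spin_speed.
Substituting into the grain_size equation gives grain_size = pressure + 11.
Substituting into the cure_index equation gives cure_index = pressure + 4.
gloss becomes -3*pressure - 17.
Solve -3*pressure - 17 = -5: pressure = (-5 + 17) / -3 = -4.

pressure = -4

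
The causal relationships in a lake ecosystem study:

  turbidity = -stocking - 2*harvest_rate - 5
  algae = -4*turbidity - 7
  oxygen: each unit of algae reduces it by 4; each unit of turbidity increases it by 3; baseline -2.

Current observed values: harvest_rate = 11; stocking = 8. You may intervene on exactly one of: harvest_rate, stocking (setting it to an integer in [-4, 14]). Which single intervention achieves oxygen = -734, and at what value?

set stocking = 13

Intervening on harvest_rate: oxygen = -38*harvest_rate - 221. Reaching -734 requires harvest_rate = 27/2, not an integer.
Intervening on stocking: with other inputs at their observed values, oxygen = -19*stocking - 487. Solving for -734 gives stocking = 13, within [-4, 14].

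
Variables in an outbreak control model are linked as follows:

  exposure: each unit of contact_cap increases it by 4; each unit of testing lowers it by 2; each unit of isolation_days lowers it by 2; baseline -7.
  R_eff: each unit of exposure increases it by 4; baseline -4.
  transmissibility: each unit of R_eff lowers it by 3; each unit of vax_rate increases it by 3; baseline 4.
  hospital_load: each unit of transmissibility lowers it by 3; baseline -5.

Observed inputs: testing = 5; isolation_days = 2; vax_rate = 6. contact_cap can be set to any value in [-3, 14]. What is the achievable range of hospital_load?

-1295 to 1153

Substituting into the exposure equation gives exposure = 4*contact_cap - 21.
So R_eff = 16*contact_cap - 88.
This gives transmissibility = -48*contact_cap + 286.
Substituting into the hospital_load equation gives hospital_load = 144*contact_cap - 863.
Linear in contact_cap, so extremes are at the endpoints: contact_cap = -3 gives hospital_load = -1295; contact_cap = 14 gives hospital_load = 1153.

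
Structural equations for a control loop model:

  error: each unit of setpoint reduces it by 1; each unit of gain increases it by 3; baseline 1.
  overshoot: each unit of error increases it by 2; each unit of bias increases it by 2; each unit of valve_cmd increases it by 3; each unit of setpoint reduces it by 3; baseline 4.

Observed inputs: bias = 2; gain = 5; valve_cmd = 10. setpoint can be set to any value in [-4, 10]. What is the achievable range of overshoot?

20 to 90

Substituting into the error equation gives error = -setpoint + 16.
Substituting into the overshoot equation gives overshoot = -5*setpoint + 70.
Linear in setpoint, so extremes are at the endpoints: setpoint = -4 gives overshoot = 90; setpoint = 10 gives overshoot = 20.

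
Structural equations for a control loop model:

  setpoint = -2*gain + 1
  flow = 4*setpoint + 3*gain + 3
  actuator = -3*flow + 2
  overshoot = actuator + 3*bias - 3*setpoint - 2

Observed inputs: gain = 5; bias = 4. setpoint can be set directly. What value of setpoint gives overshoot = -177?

Intervening on setpoint fixes its value directly, overriding its dependence on gain.
Substituting into the flow equation gives flow = 4*setpoint + 18.
Substituting into the actuator equation gives actuator = -12*setpoint - 52.
Substituting into the overshoot equation gives overshoot = -15*setpoint - 42.
Solve -15*setpoint - 42 = -177: setpoint = (-177 + 42) / -15 = 9.

setpoint = 9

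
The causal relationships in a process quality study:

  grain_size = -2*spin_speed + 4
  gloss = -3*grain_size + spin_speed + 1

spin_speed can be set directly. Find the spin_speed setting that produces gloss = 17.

spin_speed = 4

Substituting into the gloss equation gives gloss = 7*spin_speed - 11.
Solve 7*spin_speed - 11 = 17: spin_speed = (17 + 11) / 7 = 4.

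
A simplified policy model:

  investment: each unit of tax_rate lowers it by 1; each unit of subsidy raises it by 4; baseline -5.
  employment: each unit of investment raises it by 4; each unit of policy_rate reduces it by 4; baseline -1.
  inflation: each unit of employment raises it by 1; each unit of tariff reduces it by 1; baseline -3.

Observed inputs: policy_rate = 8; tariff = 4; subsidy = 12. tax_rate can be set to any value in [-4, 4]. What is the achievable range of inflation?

116 to 148

Substituting into the investment equation gives investment = -tax_rate + 43.
Substituting into the employment equation gives employment = -4*tax_rate + 139.
Substituting into the inflation equation gives inflation = -4*tax_rate + 132.
Linear in tax_rate, so extremes are at the endpoints: tax_rate = -4 gives inflation = 148; tax_rate = 4 gives inflation = 116.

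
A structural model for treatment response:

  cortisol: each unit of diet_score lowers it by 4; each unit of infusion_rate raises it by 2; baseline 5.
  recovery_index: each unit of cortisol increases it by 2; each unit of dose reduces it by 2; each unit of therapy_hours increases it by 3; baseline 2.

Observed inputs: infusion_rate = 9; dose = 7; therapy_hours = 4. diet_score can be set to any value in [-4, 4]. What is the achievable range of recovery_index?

14 to 78

Substituting into the cortisol equation gives cortisol = -4*diet_score + 23.
So recovery_index = -8*diet_score + 46.
Linear in diet_score, so extremes are at the endpoints: diet_score = -4 gives recovery_index = 78; diet_score = 4 gives recovery_index = 14.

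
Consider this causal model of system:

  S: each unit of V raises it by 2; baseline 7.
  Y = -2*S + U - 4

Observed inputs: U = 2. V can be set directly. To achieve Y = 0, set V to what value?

Substituting into the Y equation gives Y = -4*V - 16.
Solve -4*V - 16 = 0: V = (0 + 16) / -4 = -4.

V = -4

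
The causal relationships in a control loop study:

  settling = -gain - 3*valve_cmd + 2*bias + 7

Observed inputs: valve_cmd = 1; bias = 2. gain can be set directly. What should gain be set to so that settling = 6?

gain = 2

Substituting into the settling equation gives settling = -gain + 8.
Solve -gain + 8 = 6: gain = (6 - 8) / -1 = 2.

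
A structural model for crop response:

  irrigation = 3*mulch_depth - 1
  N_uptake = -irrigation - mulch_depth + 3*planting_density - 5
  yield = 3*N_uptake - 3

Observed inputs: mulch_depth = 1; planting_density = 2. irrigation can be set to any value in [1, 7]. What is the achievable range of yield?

Intervening on irrigation fixes its value directly, overriding its dependence on mulch_depth.
Substituting into the N_uptake equation gives N_uptake = -irrigation.
yield becomes -3*irrigation - 3.
Linear in irrigation, so extremes are at the endpoints: irrigation = 1 gives yield = -6; irrigation = 7 gives yield = -24.

-24 to -6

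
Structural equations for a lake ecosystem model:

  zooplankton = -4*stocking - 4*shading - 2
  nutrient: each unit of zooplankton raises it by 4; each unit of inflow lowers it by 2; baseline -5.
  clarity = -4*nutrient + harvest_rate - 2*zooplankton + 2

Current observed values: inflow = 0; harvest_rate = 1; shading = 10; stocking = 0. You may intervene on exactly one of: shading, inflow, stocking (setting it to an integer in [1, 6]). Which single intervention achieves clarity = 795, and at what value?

set inflow = 2

Intervening on shading: clarity = 72*shading + 59. Reaching 795 requires shading = 92/9, not an integer.
Intervening on inflow: with other inputs at their observed values, clarity = 8*inflow + 779. Solving for 795 gives inflow = 2, within [1, 6].
Intervening on stocking: clarity = 72*stocking + 779. Reaching 795 requires stocking = 2/9, not an integer.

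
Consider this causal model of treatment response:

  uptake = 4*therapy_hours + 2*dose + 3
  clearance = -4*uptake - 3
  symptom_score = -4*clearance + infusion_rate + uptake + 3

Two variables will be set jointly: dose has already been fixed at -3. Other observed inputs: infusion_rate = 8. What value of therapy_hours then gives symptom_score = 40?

therapy_hours = 1

With dose held at -3:
Substituting into the uptake equation gives uptake = 4*therapy_hours - 3.
This gives clearance = -16*therapy_hours + 9.
Substituting into the symptom_score equation gives symptom_score = 68*therapy_hours - 28.
Solve 68*therapy_hours - 28 = 40: therapy_hours = (40 + 28) / 68 = 1.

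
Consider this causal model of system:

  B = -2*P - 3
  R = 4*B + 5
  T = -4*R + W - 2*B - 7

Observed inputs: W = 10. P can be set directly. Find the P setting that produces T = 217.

Substituting into the R equation gives R = -8*P - 7.
Substituting into the T equation gives T = 36*P + 37.
Solve 36*P + 37 = 217: P = (217 - 37) / 36 = 5.

P = 5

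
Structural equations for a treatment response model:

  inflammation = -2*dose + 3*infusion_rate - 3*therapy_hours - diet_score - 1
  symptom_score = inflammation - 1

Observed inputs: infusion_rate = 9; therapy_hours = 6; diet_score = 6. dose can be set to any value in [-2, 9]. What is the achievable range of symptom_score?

Substituting into the inflammation equation gives inflammation = -2*dose + 2.
So symptom_score = -2*dose + 1.
Linear in dose, so extremes are at the endpoints: dose = -2 gives symptom_score = 5; dose = 9 gives symptom_score = -17.

-17 to 5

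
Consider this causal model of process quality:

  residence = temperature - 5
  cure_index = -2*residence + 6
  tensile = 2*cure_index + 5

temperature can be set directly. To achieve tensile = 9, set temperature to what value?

Substituting into the cure_index equation gives cure_index = -2*temperature + 16.
Substituting into the tensile equation gives tensile = -4*temperature + 37.
Solve -4*temperature + 37 = 9: temperature = (9 - 37) / -4 = 7.

temperature = 7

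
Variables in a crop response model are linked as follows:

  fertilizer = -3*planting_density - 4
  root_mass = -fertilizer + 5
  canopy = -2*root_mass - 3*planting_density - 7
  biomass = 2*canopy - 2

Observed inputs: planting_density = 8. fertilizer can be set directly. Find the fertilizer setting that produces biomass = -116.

fertilizer = -8

Intervening on fertilizer fixes its value directly, overriding its dependence on planting_density.
Substituting into the canopy equation gives canopy = 2*fertilizer - 41.
Substituting into the biomass equation gives biomass = 4*fertilizer - 84.
Solve 4*fertilizer - 84 = -116: fertilizer = (-116 + 84) / 4 = -8.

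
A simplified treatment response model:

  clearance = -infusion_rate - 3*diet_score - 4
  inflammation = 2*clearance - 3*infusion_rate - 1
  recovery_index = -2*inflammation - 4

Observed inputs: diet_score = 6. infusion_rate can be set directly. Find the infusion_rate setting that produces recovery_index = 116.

infusion_rate = 3

Substituting into the clearance equation gives clearance = -infusion_rate - 22.
Substituting into the inflammation equation gives inflammation = -5*infusion_rate - 45.
This gives recovery_index = 10*infusion_rate + 86.
Solve 10*infusion_rate + 86 = 116: infusion_rate = (116 - 86) / 10 = 3.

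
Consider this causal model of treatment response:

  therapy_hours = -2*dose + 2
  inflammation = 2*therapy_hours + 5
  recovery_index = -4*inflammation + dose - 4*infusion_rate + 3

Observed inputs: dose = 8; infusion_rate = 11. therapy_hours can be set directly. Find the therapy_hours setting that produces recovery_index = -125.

Intervening on therapy_hours fixes its value directly, overriding its dependence on dose.
Substituting into the recovery_index equation gives recovery_index = -8*therapy_hours - 53.
Solve -8*therapy_hours - 53 = -125: therapy_hours = (-125 + 53) / -8 = 9.

therapy_hours = 9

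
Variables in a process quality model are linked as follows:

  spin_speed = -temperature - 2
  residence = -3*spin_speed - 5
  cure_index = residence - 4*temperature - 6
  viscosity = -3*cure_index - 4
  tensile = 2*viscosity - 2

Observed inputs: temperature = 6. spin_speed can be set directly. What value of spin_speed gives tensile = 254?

spin_speed = 3

Intervening on spin_speed fixes its value directly, overriding its dependence on temperature.
Substituting into the cure_index equation gives cure_index = -3*spin_speed - 35.
This gives viscosity = 9*spin_speed + 101.
Substituting into the tensile equation gives tensile = 18*spin_speed + 200.
Solve 18*spin_speed + 200 = 254: spin_speed = (254 - 200) / 18 = 3.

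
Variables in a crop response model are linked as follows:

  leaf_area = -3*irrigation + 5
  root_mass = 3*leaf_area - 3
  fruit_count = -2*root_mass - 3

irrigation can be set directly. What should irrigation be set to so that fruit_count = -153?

irrigation = -7

Substituting into the root_mass equation gives root_mass = -9*irrigation + 12.
This gives fruit_count = 18*irrigation - 27.
Solve 18*irrigation - 27 = -153: irrigation = (-153 + 27) / 18 = -7.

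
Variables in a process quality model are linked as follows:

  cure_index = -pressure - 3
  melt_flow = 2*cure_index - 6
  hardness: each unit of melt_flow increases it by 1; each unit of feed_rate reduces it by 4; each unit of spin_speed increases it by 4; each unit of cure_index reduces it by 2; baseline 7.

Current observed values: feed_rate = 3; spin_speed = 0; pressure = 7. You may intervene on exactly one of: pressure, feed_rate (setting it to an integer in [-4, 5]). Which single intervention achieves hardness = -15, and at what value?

Intervening on pressure: the paths from pressure to hardness cancel (net effect zero), leaving hardness = -11; -15 is unreachable this way.
Intervening on feed_rate: with other inputs at their observed values, hardness = -4*feed_rate + 1. Solving for -15 gives feed_rate = 4, within [-4, 5].

set feed_rate = 4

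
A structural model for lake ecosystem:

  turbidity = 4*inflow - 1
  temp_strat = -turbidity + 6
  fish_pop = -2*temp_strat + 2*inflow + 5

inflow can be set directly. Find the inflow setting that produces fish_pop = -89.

inflow = -8

Substituting into the temp_strat equation gives temp_strat = -4*inflow + 7.
So fish_pop = 10*inflow - 9.
Solve 10*inflow - 9 = -89: inflow = (-89 + 9) / 10 = -8.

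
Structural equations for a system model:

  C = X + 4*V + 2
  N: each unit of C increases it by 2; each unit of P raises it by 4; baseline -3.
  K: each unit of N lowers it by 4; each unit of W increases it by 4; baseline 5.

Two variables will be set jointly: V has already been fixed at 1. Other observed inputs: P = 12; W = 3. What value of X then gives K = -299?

With V held at 1:
Substituting into the C equation gives C = X + 6.
Substituting into the N equation gives N = 2*X + 57.
Substituting into the K equation gives K = -8*X - 211.
Solve -8*X - 211 = -299: X = (-299 + 211) / -8 = 11.

X = 11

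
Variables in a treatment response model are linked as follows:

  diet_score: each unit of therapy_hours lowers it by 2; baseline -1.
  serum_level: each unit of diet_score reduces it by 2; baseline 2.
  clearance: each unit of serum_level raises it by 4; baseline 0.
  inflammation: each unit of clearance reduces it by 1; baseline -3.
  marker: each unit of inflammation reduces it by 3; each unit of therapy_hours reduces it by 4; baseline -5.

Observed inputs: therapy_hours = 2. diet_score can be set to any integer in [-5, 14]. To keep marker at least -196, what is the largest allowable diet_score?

Intervening on diet_score fixes its value directly, overriding its dependence on therapy_hours.
Substituting into the clearance equation gives clearance = -8*diet_score + 8.
So inflammation = 8*diet_score - 11.
So marker = -24*diet_score + 20.
Require -24*diet_score + 20 ≥ -196, so diet_score ≤ 9.
The largest integer in [-5, 14] satisfying this is 9.

diet_score = 9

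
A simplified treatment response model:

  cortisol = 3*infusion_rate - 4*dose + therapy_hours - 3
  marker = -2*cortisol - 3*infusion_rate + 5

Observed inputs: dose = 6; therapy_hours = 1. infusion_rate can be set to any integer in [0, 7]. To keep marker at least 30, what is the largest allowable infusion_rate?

infusion_rate = 3

Substituting into the cortisol equation gives cortisol = 3*infusion_rate - 26.
So marker = -9*infusion_rate + 57.
Require -9*infusion_rate + 57 ≥ 30, so infusion_rate ≤ 3.
The largest integer in [0, 7] satisfying this is 3.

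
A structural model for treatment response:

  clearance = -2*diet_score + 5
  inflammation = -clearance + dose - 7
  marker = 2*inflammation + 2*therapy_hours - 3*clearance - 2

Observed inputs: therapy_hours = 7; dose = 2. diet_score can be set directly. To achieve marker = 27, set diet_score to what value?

Substituting into the inflammation equation gives inflammation = 2*diet_score - 10.
So marker = 10*diet_score - 23.
Solve 10*diet_score - 23 = 27: diet_score = (27 + 23) / 10 = 5.

diet_score = 5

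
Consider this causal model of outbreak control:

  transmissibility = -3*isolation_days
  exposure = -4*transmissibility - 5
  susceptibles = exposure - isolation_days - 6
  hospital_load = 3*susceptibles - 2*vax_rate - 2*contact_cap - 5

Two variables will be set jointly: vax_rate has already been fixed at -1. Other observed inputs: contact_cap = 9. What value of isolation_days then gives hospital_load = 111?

isolation_days = 5

With vax_rate held at -1:
Substituting into the exposure equation gives exposure = 12*isolation_days - 5.
This gives susceptibles = 11*isolation_days - 11.
Substituting into the hospital_load equation gives hospital_load = 33*isolation_days - 54.
Solve 33*isolation_days - 54 = 111: isolation_days = (111 + 54) / 33 = 5.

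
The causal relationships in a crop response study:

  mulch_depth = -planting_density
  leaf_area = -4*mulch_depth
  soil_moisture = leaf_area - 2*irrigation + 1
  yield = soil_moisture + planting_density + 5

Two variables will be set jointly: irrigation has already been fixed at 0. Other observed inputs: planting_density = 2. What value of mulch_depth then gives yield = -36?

mulch_depth = 11

With irrigation held at 0:
Intervening on mulch_depth fixes its value directly, overriding its dependence on planting_density.
Substituting into the soil_moisture equation gives soil_moisture = -4*mulch_depth + 1.
This gives yield = -4*mulch_depth + 8.
Solve -4*mulch_depth + 8 = -36: mulch_depth = (-36 - 8) / -4 = 11.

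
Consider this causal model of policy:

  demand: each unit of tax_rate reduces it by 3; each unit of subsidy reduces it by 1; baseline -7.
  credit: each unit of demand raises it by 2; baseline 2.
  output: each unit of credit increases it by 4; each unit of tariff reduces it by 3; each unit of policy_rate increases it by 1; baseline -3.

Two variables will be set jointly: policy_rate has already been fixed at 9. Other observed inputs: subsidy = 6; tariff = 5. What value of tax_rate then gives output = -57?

tax_rate = -2

With policy_rate held at 9:
Substituting into the demand equation gives demand = -3*tax_rate - 13.
Substituting into the credit equation gives credit = -6*tax_rate - 24.
Substituting into the output equation gives output = -24*tax_rate - 105.
Solve -24*tax_rate - 105 = -57: tax_rate = (-57 + 105) / -24 = -2.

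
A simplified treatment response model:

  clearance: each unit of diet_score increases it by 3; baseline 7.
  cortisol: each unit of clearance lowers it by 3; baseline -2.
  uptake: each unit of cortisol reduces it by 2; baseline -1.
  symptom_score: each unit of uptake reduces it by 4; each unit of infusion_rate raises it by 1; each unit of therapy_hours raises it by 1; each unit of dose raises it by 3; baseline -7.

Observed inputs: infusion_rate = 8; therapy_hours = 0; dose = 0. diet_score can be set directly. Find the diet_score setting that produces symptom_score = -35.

Substituting into the cortisol equation gives cortisol = -9*diet_score - 23.
Substituting into the uptake equation gives uptake = 18*diet_score + 45.
Substituting into the symptom_score equation gives symptom_score = -72*diet_score - 179.
Solve -72*diet_score - 179 = -35: diet_score = (-35 + 179) / -72 = -2.

diet_score = -2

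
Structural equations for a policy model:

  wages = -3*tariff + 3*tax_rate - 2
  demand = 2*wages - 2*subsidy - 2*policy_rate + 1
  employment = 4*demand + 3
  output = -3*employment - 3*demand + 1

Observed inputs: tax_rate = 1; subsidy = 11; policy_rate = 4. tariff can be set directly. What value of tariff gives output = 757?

Substituting into the wages equation gives wages = -3*tariff + 1.
Substituting into the demand equation gives demand = -6*tariff - 27.
Substituting into the employment equation gives employment = -24*tariff - 105.
output becomes 90*tariff + 397.
Solve 90*tariff + 397 = 757: tariff = (757 - 397) / 90 = 4.

tariff = 4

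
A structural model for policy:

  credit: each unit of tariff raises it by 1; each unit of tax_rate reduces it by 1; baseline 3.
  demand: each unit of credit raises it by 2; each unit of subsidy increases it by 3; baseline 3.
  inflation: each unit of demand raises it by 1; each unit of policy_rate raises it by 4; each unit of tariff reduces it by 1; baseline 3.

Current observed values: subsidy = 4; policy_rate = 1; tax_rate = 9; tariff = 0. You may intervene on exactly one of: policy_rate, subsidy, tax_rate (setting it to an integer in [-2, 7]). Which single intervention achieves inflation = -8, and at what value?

Intervening on policy_rate: inflation = 4*policy_rate + 6. Reaching -8 requires policy_rate = -7/2, not an integer.
Intervening on subsidy: with other inputs at their observed values, inflation = 3*subsidy - 2. Solving for -8 gives subsidy = -2, within [-2, 7].
Intervening on tax_rate: inflation = -2*tax_rate + 28. Reaching -8 requires tax_rate = 18, outside [-2, 7].

set subsidy = -2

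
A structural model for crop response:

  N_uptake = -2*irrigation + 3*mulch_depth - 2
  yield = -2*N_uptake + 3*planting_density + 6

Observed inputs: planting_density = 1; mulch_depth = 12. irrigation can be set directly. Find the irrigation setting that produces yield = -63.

irrigation = -1

Substituting into the N_uptake equation gives N_uptake = -2*irrigation + 34.
Substituting into the yield equation gives yield = 4*irrigation - 59.
Solve 4*irrigation - 59 = -63: irrigation = (-63 + 59) / 4 = -1.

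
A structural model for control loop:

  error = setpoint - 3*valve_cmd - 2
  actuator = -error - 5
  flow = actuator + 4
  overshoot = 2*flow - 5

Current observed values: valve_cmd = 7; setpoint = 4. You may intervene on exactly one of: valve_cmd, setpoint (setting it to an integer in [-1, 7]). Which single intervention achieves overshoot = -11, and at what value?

Intervening on valve_cmd: with other inputs at their observed values, overshoot = 6*valve_cmd - 11. Solving for -11 gives valve_cmd = 0, within [-1, 7].
Intervening on setpoint: overshoot = -2*setpoint + 39. Reaching -11 requires setpoint = 25, outside [-1, 7].

set valve_cmd = 0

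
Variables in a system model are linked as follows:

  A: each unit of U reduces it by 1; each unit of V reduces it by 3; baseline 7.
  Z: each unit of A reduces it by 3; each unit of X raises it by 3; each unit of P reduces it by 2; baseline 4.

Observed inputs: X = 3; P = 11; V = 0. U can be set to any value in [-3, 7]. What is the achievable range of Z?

Substituting into the A equation gives A = -U + 7.
Z becomes 3*U - 30.
Linear in U, so extremes are at the endpoints: U = -3 gives Z = -39; U = 7 gives Z = -9.

-39 to -9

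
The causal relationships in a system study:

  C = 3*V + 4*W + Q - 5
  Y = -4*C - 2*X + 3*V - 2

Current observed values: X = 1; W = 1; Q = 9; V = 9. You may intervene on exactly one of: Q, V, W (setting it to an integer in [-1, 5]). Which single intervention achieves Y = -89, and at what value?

Intervening on Q: with other inputs at their observed values, Y = -4*Q - 81. Solving for -89 gives Q = 2, within [-1, 5].
Intervening on V: Y = -9*V - 36. Reaching -89 requires V = 53/9, not an integer.
Intervening on W: Y = -16*W - 101. Reaching -89 requires W = -3/4, not an integer.

set Q = 2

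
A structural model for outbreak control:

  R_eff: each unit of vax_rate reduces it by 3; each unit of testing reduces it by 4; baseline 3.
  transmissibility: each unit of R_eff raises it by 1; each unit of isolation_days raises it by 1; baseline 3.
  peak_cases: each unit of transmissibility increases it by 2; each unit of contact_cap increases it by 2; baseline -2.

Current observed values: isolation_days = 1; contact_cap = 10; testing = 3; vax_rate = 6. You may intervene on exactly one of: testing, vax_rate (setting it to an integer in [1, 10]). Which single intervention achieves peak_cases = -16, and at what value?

set vax_rate = 4

Intervening on testing: peak_cases = -8*testing - 4. Reaching -16 requires testing = 3/2, not an integer.
Intervening on vax_rate: with other inputs at their observed values, peak_cases = -6*vax_rate + 8. Solving for -16 gives vax_rate = 4, within [1, 10].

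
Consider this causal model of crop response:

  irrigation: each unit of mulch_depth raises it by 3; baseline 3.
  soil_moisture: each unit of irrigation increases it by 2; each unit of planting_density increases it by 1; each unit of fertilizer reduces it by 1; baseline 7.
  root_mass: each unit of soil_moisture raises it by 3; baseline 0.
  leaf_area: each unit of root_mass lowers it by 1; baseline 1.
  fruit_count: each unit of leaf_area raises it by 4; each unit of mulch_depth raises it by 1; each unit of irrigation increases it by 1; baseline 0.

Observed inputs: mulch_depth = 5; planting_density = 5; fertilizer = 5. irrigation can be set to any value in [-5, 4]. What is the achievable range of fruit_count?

-167 to 40

Intervening on irrigation fixes its value directly, overriding its dependence on mulch_depth.
Substituting into the soil_moisture equation gives soil_moisture = 2*irrigation + 7.
This gives root_mass = 6*irrigation + 21.
So leaf_area = -6*irrigation - 20.
Substituting into the fruit_count equation gives fruit_count = -23*irrigation - 75.
Linear in irrigation, so extremes are at the endpoints: irrigation = -5 gives fruit_count = 40; irrigation = 4 gives fruit_count = -167.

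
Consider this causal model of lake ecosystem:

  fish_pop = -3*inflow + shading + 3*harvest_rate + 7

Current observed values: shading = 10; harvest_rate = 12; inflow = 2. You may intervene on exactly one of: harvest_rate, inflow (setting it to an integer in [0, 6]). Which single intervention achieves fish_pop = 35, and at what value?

set inflow = 6

Intervening on harvest_rate: fish_pop = 3*harvest_rate + 11. Reaching 35 requires harvest_rate = 8, outside [0, 6].
Intervening on inflow: with other inputs at their observed values, fish_pop = -3*inflow + 53. Solving for 35 gives inflow = 6, within [0, 6].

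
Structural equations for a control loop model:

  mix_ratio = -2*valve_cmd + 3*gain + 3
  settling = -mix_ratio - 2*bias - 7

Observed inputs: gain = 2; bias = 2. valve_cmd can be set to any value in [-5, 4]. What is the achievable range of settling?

-30 to -12

Substituting into the mix_ratio equation gives mix_ratio = -2*valve_cmd + 9.
So settling = 2*valve_cmd - 20.
Linear in valve_cmd, so extremes are at the endpoints: valve_cmd = -5 gives settling = -30; valve_cmd = 4 gives settling = -12.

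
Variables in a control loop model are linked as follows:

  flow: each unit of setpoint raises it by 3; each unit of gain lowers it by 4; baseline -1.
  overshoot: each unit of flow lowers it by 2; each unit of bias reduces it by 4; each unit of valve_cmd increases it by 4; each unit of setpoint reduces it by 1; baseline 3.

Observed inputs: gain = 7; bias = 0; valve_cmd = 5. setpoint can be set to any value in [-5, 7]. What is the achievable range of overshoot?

32 to 116

Substituting into the flow equation gives flow = 3*setpoint - 29.
overshoot becomes -7*setpoint + 81.
Linear in setpoint, so extremes are at the endpoints: setpoint = -5 gives overshoot = 116; setpoint = 7 gives overshoot = 32.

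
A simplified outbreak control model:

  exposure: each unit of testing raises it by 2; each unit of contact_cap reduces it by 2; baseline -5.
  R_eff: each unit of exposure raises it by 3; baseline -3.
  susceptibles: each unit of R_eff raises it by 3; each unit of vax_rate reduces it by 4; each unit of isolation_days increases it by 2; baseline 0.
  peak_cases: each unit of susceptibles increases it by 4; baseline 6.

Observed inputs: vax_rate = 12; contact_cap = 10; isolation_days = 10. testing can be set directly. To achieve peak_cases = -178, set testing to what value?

Substituting into the exposure equation gives exposure = 2*testing - 25.
So R_eff = 6*testing - 78.
So susceptibles = 18*testing - 262.
Substituting into the peak_cases equation gives peak_cases = 72*testing - 1042.
Solve 72*testing - 1042 = -178: testing = (-178 + 1042) / 72 = 12.

testing = 12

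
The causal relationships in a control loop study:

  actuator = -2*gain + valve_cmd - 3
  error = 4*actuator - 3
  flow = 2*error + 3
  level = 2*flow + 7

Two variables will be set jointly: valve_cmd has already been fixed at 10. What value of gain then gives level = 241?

With valve_cmd held at 10:
Substituting into the actuator equation gives actuator = -2*gain + 7.
This gives error = -8*gain + 25.
So flow = -16*gain + 53.
Substituting into the level equation gives level = -32*gain + 113.
Solve -32*gain + 113 = 241: gain = (241 - 113) / -32 = -4.

gain = -4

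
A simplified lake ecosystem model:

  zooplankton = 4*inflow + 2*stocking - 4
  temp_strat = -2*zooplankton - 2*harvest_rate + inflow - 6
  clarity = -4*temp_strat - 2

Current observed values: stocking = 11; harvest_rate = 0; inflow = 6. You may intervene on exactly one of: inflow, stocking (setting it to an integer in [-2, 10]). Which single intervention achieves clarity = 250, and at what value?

Intervening on inflow: with other inputs at their observed values, clarity = 28*inflow + 166. Solving for 250 gives inflow = 3, within [-2, 10].
Intervening on stocking: clarity = 16*stocking + 158. Reaching 250 requires stocking = 23/4, not an integer.

set inflow = 3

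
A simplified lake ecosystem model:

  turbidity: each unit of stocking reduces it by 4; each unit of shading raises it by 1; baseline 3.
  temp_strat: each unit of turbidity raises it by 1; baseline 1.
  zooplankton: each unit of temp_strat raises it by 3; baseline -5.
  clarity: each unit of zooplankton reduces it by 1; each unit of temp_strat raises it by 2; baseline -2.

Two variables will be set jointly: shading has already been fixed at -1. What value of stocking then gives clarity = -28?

stocking = -7

With shading held at -1:
Substituting into the turbidity equation gives turbidity = -4*stocking + 2.
temp_strat becomes -4*stocking + 3.
Substituting into the zooplankton equation gives zooplankton = -12*stocking + 4.
Substituting into the clarity equation gives clarity = 4*stocking.
Solve 4*stocking = -28: stocking = -28 / 4 = -7.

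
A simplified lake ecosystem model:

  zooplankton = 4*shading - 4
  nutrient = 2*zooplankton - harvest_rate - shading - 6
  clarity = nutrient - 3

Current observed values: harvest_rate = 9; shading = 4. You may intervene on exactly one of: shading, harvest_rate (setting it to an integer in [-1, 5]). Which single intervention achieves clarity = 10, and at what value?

Intervening on shading: clarity = 7*shading - 26. Reaching 10 requires shading = 36/7, not an integer.
Intervening on harvest_rate: with other inputs at their observed values, clarity = -harvest_rate + 11. Solving for 10 gives harvest_rate = 1, within [-1, 5].

set harvest_rate = 1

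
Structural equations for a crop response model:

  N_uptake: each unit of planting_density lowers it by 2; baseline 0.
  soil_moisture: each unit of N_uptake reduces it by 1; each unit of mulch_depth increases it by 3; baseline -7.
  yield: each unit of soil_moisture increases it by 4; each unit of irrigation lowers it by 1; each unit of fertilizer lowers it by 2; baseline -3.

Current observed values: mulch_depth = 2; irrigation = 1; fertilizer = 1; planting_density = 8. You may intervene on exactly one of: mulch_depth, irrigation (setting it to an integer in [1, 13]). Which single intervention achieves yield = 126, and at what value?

Intervening on mulch_depth: with other inputs at their observed values, yield = 12*mulch_depth + 30. Solving for 126 gives mulch_depth = 8, within [1, 13].
Intervening on irrigation: yield = -irrigation + 55. Reaching 126 requires irrigation = -71, outside [1, 13].

set mulch_depth = 8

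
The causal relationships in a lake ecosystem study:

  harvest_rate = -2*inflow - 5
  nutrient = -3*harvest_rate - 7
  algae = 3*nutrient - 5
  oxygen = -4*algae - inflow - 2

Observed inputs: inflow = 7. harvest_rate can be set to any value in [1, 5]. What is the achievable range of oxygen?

Intervening on harvest_rate fixes its value directly, overriding its dependence on inflow.
Substituting into the algae equation gives algae = -9*harvest_rate - 26.
Substituting into the oxygen equation gives oxygen = 36*harvest_rate + 95.
Linear in harvest_rate, so extremes are at the endpoints: harvest_rate = 1 gives oxygen = 131; harvest_rate = 5 gives oxygen = 275.

131 to 275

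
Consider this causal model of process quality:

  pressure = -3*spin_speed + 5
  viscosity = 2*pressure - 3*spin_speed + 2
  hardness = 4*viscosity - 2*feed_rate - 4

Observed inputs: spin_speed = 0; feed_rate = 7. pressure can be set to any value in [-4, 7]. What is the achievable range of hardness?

-42 to 46

Intervening on pressure fixes its value directly, overriding its dependence on spin_speed.
Substituting into the viscosity equation gives viscosity = 2*pressure + 2.
So hardness = 8*pressure - 10.
Linear in pressure, so extremes are at the endpoints: pressure = -4 gives hardness = -42; pressure = 7 gives hardness = 46.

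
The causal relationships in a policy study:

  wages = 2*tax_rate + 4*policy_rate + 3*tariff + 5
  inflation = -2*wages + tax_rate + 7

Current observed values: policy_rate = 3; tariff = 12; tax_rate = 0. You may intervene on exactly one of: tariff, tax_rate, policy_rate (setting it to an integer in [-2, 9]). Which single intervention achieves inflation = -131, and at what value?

set policy_rate = 7

Intervening on tariff: inflation = -6*tariff - 27. Reaching -131 requires tariff = 52/3, not an integer.
Intervening on tax_rate: inflation = -3*tax_rate - 99. Reaching -131 requires tax_rate = 32/3, not an integer.
Intervening on policy_rate: with other inputs at their observed values, inflation = -8*policy_rate - 75. Solving for -131 gives policy_rate = 7, within [-2, 9].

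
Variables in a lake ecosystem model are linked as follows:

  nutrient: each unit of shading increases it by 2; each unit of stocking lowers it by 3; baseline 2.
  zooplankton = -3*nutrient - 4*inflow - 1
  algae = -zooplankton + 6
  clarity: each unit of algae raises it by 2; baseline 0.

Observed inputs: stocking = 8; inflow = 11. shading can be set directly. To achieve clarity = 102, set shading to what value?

shading = 11

Substituting into the nutrient equation gives nutrient = 2*shading - 22.
Substituting into the zooplankton equation gives zooplankton = -6*shading + 21.
This gives algae = 6*shading - 15.
Substituting into the clarity equation gives clarity = 12*shading - 30.
Solve 12*shading - 30 = 102: shading = (102 + 30) / 12 = 11.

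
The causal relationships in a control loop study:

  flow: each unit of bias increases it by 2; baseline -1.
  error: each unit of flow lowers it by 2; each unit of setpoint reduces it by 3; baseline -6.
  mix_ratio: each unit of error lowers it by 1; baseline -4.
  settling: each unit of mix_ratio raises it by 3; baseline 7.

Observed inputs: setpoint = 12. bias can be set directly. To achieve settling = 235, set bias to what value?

Substituting into the error equation gives error = -4*bias - 40.
Substituting into the mix_ratio equation gives mix_ratio = 4*bias + 36.
So settling = 12*bias + 115.
Solve 12*bias + 115 = 235: bias = (235 - 115) / 12 = 10.

bias = 10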